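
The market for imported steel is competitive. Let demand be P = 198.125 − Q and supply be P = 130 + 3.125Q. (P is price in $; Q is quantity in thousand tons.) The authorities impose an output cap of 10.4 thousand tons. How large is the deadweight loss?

$77.13 thousand

Competitive equilibrium: 198.125 − Q = 130 + 3.125Q → Q* = 16.5152, P* = 181.6098.
At Q = 10.4: demand price = 198.125 − 1·10.4 = 187.725; supply price = 130 + 3.125·10.4 = 162.5.
ΔQ = 16.5152 − 10.4 = 6.1152; wedge = 187.725 − 162.5 = 25.225.
Deadweight loss = ½ × 6.1152 × 25.225 = $77.13 thousand.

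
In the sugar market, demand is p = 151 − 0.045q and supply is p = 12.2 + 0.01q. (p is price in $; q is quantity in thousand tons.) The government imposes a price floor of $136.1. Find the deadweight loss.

$132197.09 thousand

Competitive equilibrium: 151 − 0.045q = 12.2 + 0.01q → q* = 2523.63636, p* = 37.43636.
At the floor p = 136.1, quantity demanded = (151 − 136.1)/0.045 = 331.11111.
Sellers' marginal cost at q' = 331.11111: 12.2 + 0.01·331.11111 = 15.51111.
Δq = 2523.63636 − 331.11111 = 2192.52525; wedge = 136.1 − 15.51111 = 120.58889.
The triangle = ½ × 2192.52525 × 120.58889 = $132197.09 thousand.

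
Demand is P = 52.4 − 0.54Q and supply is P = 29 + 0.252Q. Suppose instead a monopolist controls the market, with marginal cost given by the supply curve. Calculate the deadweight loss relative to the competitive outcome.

Competitive equilibrium: 52.4 − 0.54Q = 29 + 0.252Q → Q* = 29.5455, P* = 36.4455.
Marginal revenue: MR = 52.4 − 1.08Q. Set MR = MC: 52.4 − 1.08Q = 29 + 0.252Q → Q_m = 17.5676.
Price P_m = 52.4 − 0.54·17.5676 = 42.9135; MC(Q_m) = 29 + 0.252·17.5676 = 33.427.
Competitive Q* = 29.5455, so ΔQ = 11.9779; wedge = 42.9135 − 33.427 = 9.4865.
The triangle = ½ × 11.9779 × 9.4865 = 56.81.

56.81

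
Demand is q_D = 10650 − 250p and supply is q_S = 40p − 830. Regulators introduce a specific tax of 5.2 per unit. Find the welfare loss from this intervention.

In inverse form: demand p = 42.6 − 0.004q, supply p = 20.75 + 0.025q.
Competitive equilibrium: 42.6 − 0.004q = 20.75 + 0.025q → q* = 753.4483, p* = 39.5862.
With the tax, the buyer price exceeds the seller price by 5.2: (42.6 − 0.004q) − (20.75 + 0.025q) = 5.2 → q' = 574.1379.
Δq = 753.4483 − 574.1379 = 179.3104; the wedge equals the tax, 5.2.
Deadweight loss = ½ × 179.3104 × 5.2 = 466.21.

466.21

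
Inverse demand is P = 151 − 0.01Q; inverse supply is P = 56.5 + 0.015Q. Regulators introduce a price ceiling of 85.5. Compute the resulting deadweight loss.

42627.22

Competitive equilibrium: 151 − 0.01Q = 56.5 + 0.015Q → Q* = 3780, P* = 113.2.
At the ceiling P = 85.5, quantity supplied = (85.5 − 56.5)/0.015 = 1933.333333.
Willingness to pay at Q' = 1933.333333: 151 − 0.01·1933.333333 = 131.666667.
ΔQ = 3780 − 1933.333333 = 1846.666667; wedge = 131.666667 − 85.5 = 46.166667.
Deadweight loss = ½ × 1846.666667 × 46.166667 = 42627.22.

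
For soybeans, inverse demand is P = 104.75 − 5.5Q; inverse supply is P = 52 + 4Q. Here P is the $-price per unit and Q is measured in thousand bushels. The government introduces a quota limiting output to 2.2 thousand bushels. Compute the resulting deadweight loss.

$53.39 thousand

Competitive equilibrium: 104.75 − 5.5Q = 52 + 4Q → Q* = 5.5526, P* = 74.2105.
At Q = 2.2: demand price = 104.75 − 5.5·2.2 = 92.65; supply price = 52 + 4·2.2 = 60.8.
ΔQ = 5.5526 − 2.2 = 3.3526; wedge = 92.65 − 60.8 = 31.85.
Deadweight loss = ½ × 3.3526 × 31.85 = $53.39 thousand.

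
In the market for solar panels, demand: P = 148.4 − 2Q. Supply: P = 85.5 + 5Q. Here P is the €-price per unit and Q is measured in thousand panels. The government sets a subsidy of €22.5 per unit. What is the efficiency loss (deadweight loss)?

€36.16 thousand

Competitive equilibrium: 148.4 − 2Q = 85.5 + 5Q → Q* = 8.9857, P* = 130.4286.
The subsidy lowers effective supply by 22.5: P = 63 + 5Q.
New quantity: 148.4 − 2Q = 63 + 5Q → Q' = 12.2.
Overproduction ΔQ = 12.2 − 8.9857 = 3.2143; wedge = subsidy = 22.5.
The triangle = ½ × 3.2143 × 22.5 = €36.16 thousand.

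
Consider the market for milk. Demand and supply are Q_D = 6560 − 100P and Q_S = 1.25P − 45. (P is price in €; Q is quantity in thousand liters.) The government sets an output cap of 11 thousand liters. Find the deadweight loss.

€264.24 thousand

In inverse form: demand P = 65.6 − 0.01Q, supply P = 36 + 0.8Q.
Competitive equilibrium: 65.6 − 0.01Q = 36 + 0.8Q → Q* = 36.5432, P* = 65.2346.
At Q = 11: demand price = 65.6 − 0.01·11 = 65.49; supply price = 36 + 0.8·11 = 44.8.
ΔQ = 36.5432 − 11 = 25.5432; wedge = 65.49 − 44.8 = 20.69.
The triangle = ½ × 25.5432 × 20.69 = €264.24 thousand.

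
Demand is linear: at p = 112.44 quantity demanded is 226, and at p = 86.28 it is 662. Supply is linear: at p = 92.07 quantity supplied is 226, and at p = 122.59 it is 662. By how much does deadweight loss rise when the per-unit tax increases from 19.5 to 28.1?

Demand slope = (86.28 − 112.44)/(662 − 226) = −0.06, so p = 126 − 0.06q.
Supply slope = (122.59 − 92.07)/(662 − 226) = 0.07, so p = 76.25 + 0.07q.
Competitive equilibrium: 126 − 0.06q = 76.25 + 0.07q → q* = 382.6923, p* = 103.0385.
For a per-unit tax t: Δq = t/0.13, so DWL = ½·t·(t/0.13) = t²/0.26.
At t = 19.5: DWL = 1462.5. At t = 28.1: DWL = 3036.962.
Increase = 3036.962 − 1462.5 = 1574.46.

1574.46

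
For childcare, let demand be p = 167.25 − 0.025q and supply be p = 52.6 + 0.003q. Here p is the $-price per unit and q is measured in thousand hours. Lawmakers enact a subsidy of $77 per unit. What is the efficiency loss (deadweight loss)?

$105875 thousand

Competitive equilibrium: 167.25 − 0.025q = 52.6 + 0.003q → q* = 4094.6429, p* = 64.8839.
The subsidy lowers effective supply by 77: p = 0.003q − 24.4.
New quantity: 167.25 − 0.025q = 0.003q − 24.4 → q' = 6844.6429.
Overproduction Δq = 6844.6429 − 4094.6429 = 2750; wedge = subsidy = 77.
DWL = ½ × 2750 × 77 = $105875 thousand.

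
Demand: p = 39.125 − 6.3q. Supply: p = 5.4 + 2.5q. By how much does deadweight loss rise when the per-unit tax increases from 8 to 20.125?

Competitive equilibrium: 39.125 − 6.3q = 5.4 + 2.5q → q* = 3.8324, p* = 14.981.
For a per-unit tax t: Δq = t/8.8, so DWL = ½·t·(t/8.8) = t²/17.6.
At t = 8: DWL = 3.636. At t = 20.125: DWL = 23.012.
Increase = 23.012 − 3.636 = 19.38.

19.38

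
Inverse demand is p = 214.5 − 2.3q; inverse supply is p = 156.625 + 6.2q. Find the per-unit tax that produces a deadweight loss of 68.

34

Competitive equilibrium: 214.5 − 2.3q = 156.625 + 6.2q → q* = 6.8088, p* = 198.8397.
A tax t gives Δq = t/8.5 and wedge t, so DWL = t²/17.
t²/17 = 68 → t² = 1156 → t = 34.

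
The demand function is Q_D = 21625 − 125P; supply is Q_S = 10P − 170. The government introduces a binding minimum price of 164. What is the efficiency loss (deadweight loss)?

In inverse form: demand P = 173 − 0.008Q, supply P = 17 + 0.1Q.
Competitive equilibrium: 173 − 0.008Q = 17 + 0.1Q → Q* = 1444.4444, P* = 161.4444.
At the floor P = 164, quantity demanded = (173 − 164)/0.008 = 1125.
Sellers' marginal cost at Q' = 1125: 17 + 0.1·1125 = 129.5.
ΔQ = 1444.4444 − 1125 = 319.4444; wedge = 164 − 129.5 = 34.5.
Welfare loss = ½ × 319.4444 × 34.5 = 5510.42.

5510.42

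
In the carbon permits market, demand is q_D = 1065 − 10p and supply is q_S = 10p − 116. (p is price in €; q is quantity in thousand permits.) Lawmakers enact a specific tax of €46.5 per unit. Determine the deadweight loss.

€5405.625 thousand

In inverse form: demand p = 106.5 − 0.1q, supply p = 11.6 + 0.1q.
Competitive equilibrium: 106.5 − 0.1q = 11.6 + 0.1q → q* = 474.5, p* = 59.05.
With the tax, the buyer price exceeds the seller price by 46.5: (106.5 − 0.1q) − (11.6 + 0.1q) = 46.5 → q' = 242.
Δq = 474.5 − 242 = 232.5; the wedge equals the tax, 46.5.
DWL = ½ × 232.5 × 46.5 = €5405.625 thousand.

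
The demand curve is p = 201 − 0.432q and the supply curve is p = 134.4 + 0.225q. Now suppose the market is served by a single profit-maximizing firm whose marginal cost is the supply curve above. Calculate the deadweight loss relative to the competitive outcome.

531.21

Competitive equilibrium: 201 − 0.432q = 134.4 + 0.225q → q* = 101.3699, p* = 157.2082.
Marginal revenue: MR = 201 − 0.864q. Set MR = MC: 201 − 0.864q = 134.4 + 0.225q → q_m = 61.157.
Price p_m = 201 − 0.432·61.157 = 174.5802; MC(q_m) = 134.4 + 0.225·61.157 = 148.1603.
Competitive q* = 101.3699, so Δq = 40.2129; wedge = 174.5802 − 148.1603 = 26.4199.
Welfare loss = ½ × 40.2129 × 26.4199 = 531.21.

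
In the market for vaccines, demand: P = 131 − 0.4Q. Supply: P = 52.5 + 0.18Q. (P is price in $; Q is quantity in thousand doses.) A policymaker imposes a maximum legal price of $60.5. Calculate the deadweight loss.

$2396.24 thousand

Competitive equilibrium: 131 − 0.4Q = 52.5 + 0.18Q → Q* = 135.34483, P* = 76.86207.
At the ceiling P = 60.5, quantity supplied = (60.5 − 52.5)/0.18 = 44.44444.
Willingness to pay at Q' = 44.44444: 131 − 0.4·44.44444 = 113.22222.
ΔQ = 135.34483 − 44.44444 = 90.90039; wedge = 113.22222 − 60.5 = 52.72222.
DWL = ½ × 90.90039 × 52.72222 = $2396.24 thousand.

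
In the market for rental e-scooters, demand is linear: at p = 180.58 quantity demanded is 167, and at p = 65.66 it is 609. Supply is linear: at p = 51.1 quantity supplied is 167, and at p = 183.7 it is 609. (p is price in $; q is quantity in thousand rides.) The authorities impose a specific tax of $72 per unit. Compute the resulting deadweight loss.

Demand slope = (65.66 − 180.58)/(609 − 167) = −0.26, so p = 224 − 0.26q.
Supply slope = (183.7 − 51.1)/(609 − 167) = 0.3, so p = 1 + 0.3q.
Competitive equilibrium: 224 − 0.26q = 1 + 0.3q → q* = 398.2143, p* = 120.4643.
With the tax, the buyer price exceeds the seller price by 72: (224 − 0.26q) − (1 + 0.3q) = 72 → q' = 269.6429.
Δq = 398.2143 − 269.6429 = 128.5714; the wedge equals the tax, 72.
The triangle = ½ × 128.5714 × 72 = $4628.57 thousand.

$4628.57 thousand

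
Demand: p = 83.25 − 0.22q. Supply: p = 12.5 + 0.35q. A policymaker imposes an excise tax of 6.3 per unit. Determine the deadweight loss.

34.82

Competitive equilibrium: 83.25 − 0.22q = 12.5 + 0.35q → q* = 124.1228, p* = 55.943.
With the tax, the buyer price exceeds the seller price by 6.3: (83.25 − 0.22q) − (12.5 + 0.35q) = 6.3 → q' = 113.0702.
Δq = 124.1228 − 113.0702 = 11.0526; the wedge equals the tax, 6.3.
The triangle = ½ × 11.0526 × 6.3 = 34.82.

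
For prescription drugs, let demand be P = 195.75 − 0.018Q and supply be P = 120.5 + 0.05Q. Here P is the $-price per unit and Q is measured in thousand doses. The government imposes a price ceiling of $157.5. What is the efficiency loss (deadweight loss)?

$4569.89 thousand

Competitive equilibrium: 195.75 − 0.018Q = 120.5 + 0.05Q → Q* = 1106.6176, P* = 175.8309.
At the ceiling P = 157.5, quantity supplied = (157.5 − 120.5)/0.05 = 740.
Willingness to pay at Q' = 740: 195.75 − 0.018·740 = 182.43.
ΔQ = 1106.6176 − 740 = 366.6176; wedge = 182.43 − 157.5 = 24.93.
Deadweight loss = ½ × 366.6176 × 24.93 = $4569.89 thousand.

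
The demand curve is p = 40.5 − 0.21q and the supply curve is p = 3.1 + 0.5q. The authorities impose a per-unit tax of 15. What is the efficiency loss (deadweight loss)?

Competitive equilibrium: 40.5 − 0.21q = 3.1 + 0.5q → q* = 52.6761, p* = 29.438.
With the tax, the buyer price exceeds the seller price by 15: (40.5 − 0.21q) − (3.1 + 0.5q) = 15 → q' = 31.5493.
Δq = 52.6761 − 31.5493 = 21.1268; the wedge equals the tax, 15.
DWL = ½ × 21.1268 × 15 = 158.45.

158.45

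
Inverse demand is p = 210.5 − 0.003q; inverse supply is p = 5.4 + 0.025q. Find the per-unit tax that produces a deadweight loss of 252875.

Competitive equilibrium: 210.5 − 0.003q = 5.4 + 0.025q → q* = 7325, p* = 188.525.
A tax t gives Δq = t/0.028 and wedge t, so DWL = t²/0.056.
t²/0.056 = 252875 → t² = 14161 → t = 119.

119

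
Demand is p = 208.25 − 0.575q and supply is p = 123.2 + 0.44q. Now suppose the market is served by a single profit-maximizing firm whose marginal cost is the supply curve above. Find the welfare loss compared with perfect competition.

Competitive equilibrium: 208.25 − 0.575q = 123.2 + 0.44q → q* = 83.7931, p* = 160.069.
Marginal revenue: MR = 208.25 − 1.15q. Set MR = MC: 208.25 − 1.15q = 123.2 + 0.44q → q_m = 53.4906.
Price p_m = 208.25 − 0.575·53.4906 = 177.4929; MC(q_m) = 123.2 + 0.44·53.4906 = 146.7359.
Competitive q* = 83.7931, so Δq = 30.3025; wedge = 177.4929 − 146.7359 = 30.757.
Deadweight loss = ½ × 30.3025 × 30.757 = 466.01.

466.01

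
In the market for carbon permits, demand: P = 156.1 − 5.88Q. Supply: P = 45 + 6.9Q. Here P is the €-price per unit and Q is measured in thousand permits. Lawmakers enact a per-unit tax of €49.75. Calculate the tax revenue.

€238.82 thousand

Competitive equilibrium: 156.1 − 5.88Q = 45 + 6.9Q → Q* = 8.6933, P* = 104.9836.
With the tax, the buyer price exceeds the seller price by 49.75: (156.1 − 5.88Q) − (45 + 6.9Q) = 49.75 → Q' = 4.8005.
Tax revenue = 49.75 × 4.8005 = €238.82 thousand.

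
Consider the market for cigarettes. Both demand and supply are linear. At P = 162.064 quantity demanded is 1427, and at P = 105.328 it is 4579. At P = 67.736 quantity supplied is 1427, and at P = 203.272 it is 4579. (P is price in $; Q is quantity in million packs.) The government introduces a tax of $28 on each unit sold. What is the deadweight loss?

$6426.23 million

Demand slope = (105.328 − 162.064)/(4579 − 1427) = −0.018, so P = 187.75 − 0.018Q.
Supply slope = (203.272 − 67.736)/(4579 − 1427) = 0.043, so P = 6.375 + 0.043Q.
Competitive equilibrium: 187.75 − 0.018Q = 6.375 + 0.043Q → Q* = 2973.3607, P* = 134.2295.
With the tax, the buyer price exceeds the seller price by 28: (187.75 − 0.018Q) − (6.375 + 0.043Q) = 28 → Q' = 2514.3443.
ΔQ = 2973.3607 − 2514.3443 = 459.0164; the wedge equals the tax, 28.
The triangle = ½ × 459.0164 × 28 = $6426.23 million.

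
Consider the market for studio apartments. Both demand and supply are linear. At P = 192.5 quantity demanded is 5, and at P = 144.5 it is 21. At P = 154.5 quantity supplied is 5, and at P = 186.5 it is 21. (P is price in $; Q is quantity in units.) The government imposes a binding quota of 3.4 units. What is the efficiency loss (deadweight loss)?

Demand slope = (144.5 − 192.5)/(21 − 5) = −3, so P = 207.5 − 3Q.
Supply slope = (186.5 − 154.5)/(21 − 5) = 2, so P = 144.5 + 2Q.
Competitive equilibrium: 207.5 − 3Q = 144.5 + 2Q → Q* = 12.6, P* = 169.7.
At Q = 3.4: demand price = 207.5 − 3·3.4 = 197.3; supply price = 144.5 + 2·3.4 = 151.3.
ΔQ = 12.6 − 3.4 = 9.2; wedge = 197.3 − 151.3 = 46.
Welfare loss = ½ × 9.2 × 46 = $211.60.

$211.60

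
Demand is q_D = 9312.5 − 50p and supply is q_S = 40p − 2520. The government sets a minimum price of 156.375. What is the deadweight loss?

34883.34

In inverse form: demand p = 186.25 − 0.02q, supply p = 63 + 0.025q.
Competitive equilibrium: 186.25 − 0.02q = 63 + 0.025q → q* = 2738.88889, p* = 131.47222.
At the floor p = 156.375, quantity demanded = (186.25 − 156.375)/0.02 = 1493.75.
Sellers' marginal cost at q' = 1493.75: 63 + 0.025·1493.75 = 100.34375.
Δq = 2738.88889 − 1493.75 = 1245.13889; wedge = 156.375 − 100.34375 = 56.03125.
Deadweight loss = ½ × 1245.13889 × 56.03125 = 34883.34.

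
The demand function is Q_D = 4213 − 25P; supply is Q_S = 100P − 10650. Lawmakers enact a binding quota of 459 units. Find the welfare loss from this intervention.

15264.649

In inverse form: demand P = 168.52 − 0.04Q, supply P = 106.5 + 0.01Q.
Competitive equilibrium: 168.52 − 0.04Q = 106.5 + 0.01Q → Q* = 1240.4, P* = 118.904.
At Q = 459: demand price = 168.52 − 0.04·459 = 150.16; supply price = 106.5 + 0.01·459 = 111.09.
ΔQ = 1240.4 − 459 = 781.4; wedge = 150.16 − 111.09 = 39.07.
Deadweight loss = ½ × 781.4 × 39.07 = 15264.649.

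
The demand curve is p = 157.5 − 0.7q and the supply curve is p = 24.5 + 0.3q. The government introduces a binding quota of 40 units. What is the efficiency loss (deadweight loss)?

Competitive equilibrium: 157.5 − 0.7q = 24.5 + 0.3q → q* = 133, p* = 64.4.
At q = 40: demand price = 157.5 − 0.7·40 = 129.5; supply price = 24.5 + 0.3·40 = 36.5.
Δq = 133 − 40 = 93; wedge = 129.5 − 36.5 = 93.
The triangle = ½ × 93 × 93 = 4324.50.

4324.50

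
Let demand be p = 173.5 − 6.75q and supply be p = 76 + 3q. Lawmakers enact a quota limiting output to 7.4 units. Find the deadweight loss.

32.955

Competitive equilibrium: 173.5 − 6.75q = 76 + 3q → q* = 10, p* = 106.
At q = 7.4: demand price = 173.5 − 6.75·7.4 = 123.55; supply price = 76 + 3·7.4 = 98.2.
Δq = 10 − 7.4 = 2.6; wedge = 123.55 − 98.2 = 25.35.
Deadweight loss = ½ × 2.6 × 25.35 = 32.955.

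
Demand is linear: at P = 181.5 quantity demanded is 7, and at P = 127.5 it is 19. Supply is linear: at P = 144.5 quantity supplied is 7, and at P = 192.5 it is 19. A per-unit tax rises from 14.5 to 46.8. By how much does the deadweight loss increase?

116.47

Demand slope = (127.5 − 181.5)/(19 − 7) = −4.5, so P = 213 − 4.5Q.
Supply slope = (192.5 − 144.5)/(19 − 7) = 4, so P = 116.5 + 4Q.
Competitive equilibrium: 213 − 4.5Q = 116.5 + 4Q → Q* = 11.3529, P* = 161.9118.
For a per-unit tax t: ΔQ = t/8.5, so DWL = ½·t·(t/8.5) = t²/17.
At t = 14.5: DWL = 12.368. At t = 46.8: DWL = 128.838.
Increase = 128.838 − 12.368 = 116.47.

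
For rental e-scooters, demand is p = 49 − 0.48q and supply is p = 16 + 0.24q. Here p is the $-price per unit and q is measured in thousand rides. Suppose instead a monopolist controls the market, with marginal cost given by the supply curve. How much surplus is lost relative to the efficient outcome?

Competitive equilibrium: 49 − 0.48q = 16 + 0.24q → q* = 45.8333, p* = 27.
Marginal revenue: MR = 49 − 0.96q. Set MR = MC: 49 − 0.96q = 16 + 0.24q → q_m = 27.5.
Price p_m = 49 − 0.48·27.5 = 35.8; MC(q_m) = 16 + 0.24·27.5 = 22.6.
Competitive q* = 45.8333, so Δq = 18.3333; wedge = 35.8 − 22.6 = 13.2.
Deadweight loss = ½ × 18.3333 × 13.2 = $121 thousand.

$121 thousand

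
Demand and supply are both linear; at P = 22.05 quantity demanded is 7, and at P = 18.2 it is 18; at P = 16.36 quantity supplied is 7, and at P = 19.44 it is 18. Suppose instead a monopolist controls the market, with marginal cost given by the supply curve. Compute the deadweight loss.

10.33

Demand slope = (18.2 − 22.05)/(18 − 7) = −0.35, so P = 24.5 − 0.35Q.
Supply slope = (19.44 − 16.36)/(18 − 7) = 0.28, so P = 14.4 + 0.28Q.
Competitive equilibrium: 24.5 − 0.35Q = 14.4 + 0.28Q → Q* = 16.0317, P* = 18.8889.
Marginal revenue: MR = 24.5 − 0.7Q. Set MR = MC: 24.5 − 0.7Q = 14.4 + 0.28Q → Q_m = 10.3061.
Price P_m = 24.5 − 0.35·10.3061 = 20.8929; MC(Q_m) = 14.4 + 0.28·10.3061 = 17.2857.
Competitive Q* = 16.0317, so ΔQ = 5.7256; wedge = 20.8929 − 17.2857 = 3.6072.
Deadweight loss = ½ × 5.7256 × 3.6072 = 10.33.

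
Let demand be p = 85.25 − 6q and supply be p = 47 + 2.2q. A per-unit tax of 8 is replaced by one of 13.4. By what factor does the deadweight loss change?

2.806

Competitive equilibrium: 85.25 − 6q = 47 + 2.2q → q* = 4.6646, p* = 57.2622.
For a per-unit tax t: Δq = t/8.2, so DWL = ½·t·(t/8.2) = t²/16.4.
At t = 8: DWL = 3.902. At t = 13.4: DWL = 10.949.
Ratio = (13.4/8)² = 2.806.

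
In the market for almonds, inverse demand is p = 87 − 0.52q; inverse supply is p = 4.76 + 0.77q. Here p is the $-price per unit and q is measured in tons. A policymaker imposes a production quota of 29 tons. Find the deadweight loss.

$778.96

Competitive equilibrium: 87 − 0.52q = 4.76 + 0.77q → q* = 63.7519, p* = 53.849.
At q = 29: demand price = 87 − 0.52·29 = 71.92; supply price = 4.76 + 0.77·29 = 27.09.
Δq = 63.7519 − 29 = 34.7519; wedge = 71.92 − 27.09 = 44.83.
Deadweight loss = ½ × 34.7519 × 44.83 = $778.96.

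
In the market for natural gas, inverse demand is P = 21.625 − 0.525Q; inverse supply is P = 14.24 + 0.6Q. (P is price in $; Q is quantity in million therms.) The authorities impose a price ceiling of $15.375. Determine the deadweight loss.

$12.28 million

Competitive equilibrium: 21.625 − 0.525Q = 14.24 + 0.6Q → Q* = 6.5644, P* = 18.1787.
At the ceiling P = 15.375, quantity supplied = (15.375 − 14.24)/0.6 = 1.8917.
Willingness to pay at Q' = 1.8917: 21.625 − 0.525·1.8917 = 20.6319.
ΔQ = 6.5644 − 1.8917 = 4.6727; wedge = 20.6319 − 15.375 = 5.2569.
Welfare loss = ½ × 4.6727 × 5.2569 = $12.28 million.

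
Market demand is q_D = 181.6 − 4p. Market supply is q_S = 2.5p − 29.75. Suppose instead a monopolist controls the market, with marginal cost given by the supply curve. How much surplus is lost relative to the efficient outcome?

66.61

In inverse form: demand p = 45.4 − 0.25q, supply p = 11.9 + 0.4q.
Competitive equilibrium: 45.4 − 0.25q = 11.9 + 0.4q → q* = 51.5385, p* = 32.5154.
Marginal revenue: MR = 45.4 − 0.5q. Set MR = MC: 45.4 − 0.5q = 11.9 + 0.4q → q_m = 37.2222.
Price p_m = 45.4 − 0.25·37.2222 = 36.0945; MC(q_m) = 11.9 + 0.4·37.2222 = 26.7889.
Competitive q* = 51.5385, so Δq = 14.3163; wedge = 36.0945 − 26.7889 = 9.3056.
DWL = ½ × 14.3163 × 9.3056 = 66.61.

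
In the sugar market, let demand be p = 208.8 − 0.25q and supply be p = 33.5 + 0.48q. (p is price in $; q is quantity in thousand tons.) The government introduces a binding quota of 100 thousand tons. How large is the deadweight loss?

$7168.01 thousand

Competitive equilibrium: 208.8 − 0.25q = 33.5 + 0.48q → q* = 240.137, p* = 148.7658.
At q = 100: demand price = 208.8 − 0.25·100 = 183.8; supply price = 33.5 + 0.48·100 = 81.5.
Δq = 240.137 − 100 = 140.137; wedge = 183.8 − 81.5 = 102.3.
DWL = ½ × 140.137 × 102.3 = $7168.01 thousand.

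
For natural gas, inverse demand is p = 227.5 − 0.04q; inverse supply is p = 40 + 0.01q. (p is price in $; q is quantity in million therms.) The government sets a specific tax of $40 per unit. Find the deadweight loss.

$16000 million

Competitive equilibrium: 227.5 − 0.04q = 40 + 0.01q → q* = 3750, p* = 77.5.
With the tax, the buyer price exceeds the seller price by 40: (227.5 − 0.04q) − (40 + 0.01q) = 40 → q' = 2950.
Δq = 3750 − 2950 = 800; the wedge equals the tax, 40.
Deadweight loss = ½ × 800 × 40 = $16000 million.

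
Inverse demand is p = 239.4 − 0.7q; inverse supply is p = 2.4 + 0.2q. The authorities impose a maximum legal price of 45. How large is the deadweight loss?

1140.05

Competitive equilibrium: 239.4 − 0.7q = 2.4 + 0.2q → q* = 263.3333, p* = 55.0667.
At the ceiling p = 45, quantity supplied = (45 − 2.4)/0.2 = 213.
Willingness to pay at q' = 213: 239.4 − 0.7·213 = 90.3.
Δq = 263.3333 − 213 = 50.3333; wedge = 90.3 − 45 = 45.3.
Deadweight loss = ½ × 50.3333 × 45.3 = 1140.05.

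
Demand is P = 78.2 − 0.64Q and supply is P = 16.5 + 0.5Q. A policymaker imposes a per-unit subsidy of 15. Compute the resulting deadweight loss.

Competitive equilibrium: 78.2 − 0.64Q = 16.5 + 0.5Q → Q* = 54.1228, P* = 43.5614.
The subsidy lowers effective supply by 15: P = 1.5 + 0.5Q.
New quantity: 78.2 − 0.64Q = 1.5 + 0.5Q → Q' = 67.2807.
Overproduction ΔQ = 67.2807 − 54.1228 = 13.1579; wedge = subsidy = 15.
The triangle = ½ × 13.1579 × 15 = 98.68.

98.68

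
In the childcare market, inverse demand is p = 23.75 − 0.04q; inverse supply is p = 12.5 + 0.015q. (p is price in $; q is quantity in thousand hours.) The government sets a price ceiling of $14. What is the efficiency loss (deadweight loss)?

$300.57 thousand

Competitive equilibrium: 23.75 − 0.04q = 12.5 + 0.015q → q* = 204.5455, p* = 15.5682.
At the ceiling p = 14, quantity supplied = (14 − 12.5)/0.015 = 100.
Willingness to pay at q' = 100: 23.75 − 0.04·100 = 19.75.
Δq = 204.5455 − 100 = 104.5455; wedge = 19.75 − 14 = 5.75.
Welfare loss = ½ × 104.5455 × 5.75 = $300.57 thousand.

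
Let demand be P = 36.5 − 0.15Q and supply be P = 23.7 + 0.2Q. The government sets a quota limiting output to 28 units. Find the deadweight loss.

12.86

Competitive equilibrium: 36.5 − 0.15Q = 23.7 + 0.2Q → Q* = 36.5714, P* = 31.0143.
At Q = 28: demand price = 36.5 − 0.15·28 = 32.3; supply price = 23.7 + 0.2·28 = 29.3.
ΔQ = 36.5714 − 28 = 8.5714; wedge = 32.3 − 29.3 = 3.
The triangle = ½ × 8.5714 × 3 = 12.86.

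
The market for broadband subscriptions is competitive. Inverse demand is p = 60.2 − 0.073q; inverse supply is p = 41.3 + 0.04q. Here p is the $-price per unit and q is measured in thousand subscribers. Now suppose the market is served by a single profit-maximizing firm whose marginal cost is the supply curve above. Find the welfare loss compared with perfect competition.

Competitive equilibrium: 60.2 − 0.073q = 41.3 + 0.04q → q* = 167.25664, p* = 47.99027.
Marginal revenue: MR = 60.2 − 0.146q. Set MR = MC: 60.2 − 0.146q = 41.3 + 0.04q → q_m = 101.6129.
Price p_m = 60.2 − 0.073·101.6129 = 52.78226; MC(q_m) = 41.3 + 0.04·101.6129 = 45.36452.
Competitive q* = 167.25664, so Δq = 65.64374; wedge = 52.78226 − 45.36452 = 7.41774.
Deadweight loss = ½ × 65.64374 × 7.41774 = $243.46 thousand.

$243.46 thousand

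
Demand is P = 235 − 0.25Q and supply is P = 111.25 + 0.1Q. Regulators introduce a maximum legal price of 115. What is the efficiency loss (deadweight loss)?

Competitive equilibrium: 235 − 0.25Q = 111.25 + 0.1Q → Q* = 353.5714, P* = 146.6071.
At the ceiling P = 115, quantity supplied = (115 − 111.25)/0.1 = 37.5.
Willingness to pay at Q' = 37.5: 235 − 0.25·37.5 = 225.625.
ΔQ = 353.5714 − 37.5 = 316.0714; wedge = 225.625 − 115 = 110.625.
The triangle = ½ × 316.0714 × 110.625 = 17482.70.

17482.70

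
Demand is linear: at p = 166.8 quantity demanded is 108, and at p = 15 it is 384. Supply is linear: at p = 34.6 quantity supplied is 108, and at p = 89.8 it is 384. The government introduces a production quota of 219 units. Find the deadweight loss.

1597.40

Demand slope = (15 − 166.8)/(384 − 108) = −0.55, so p = 226.2 − 0.55q.
Supply slope = (89.8 − 34.6)/(384 − 108) = 0.2, so p = 13 + 0.2q.
Competitive equilibrium: 226.2 − 0.55q = 13 + 0.2q → q* = 284.2667, p* = 69.8533.
At q = 219: demand price = 226.2 − 0.55·219 = 105.75; supply price = 13 + 0.2·219 = 56.8.
Δq = 284.2667 − 219 = 65.2667; wedge = 105.75 − 56.8 = 48.95.
The triangle = ½ × 65.2667 × 48.95 = 1597.40.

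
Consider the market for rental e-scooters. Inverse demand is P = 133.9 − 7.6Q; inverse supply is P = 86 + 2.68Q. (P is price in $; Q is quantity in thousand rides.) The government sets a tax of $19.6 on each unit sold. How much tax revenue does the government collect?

Competitive equilibrium: 133.9 − 7.6Q = 86 + 2.68Q → Q* = 4.6595, P* = 98.4875.
With the tax, the buyer price exceeds the seller price by 19.6: (133.9 − 7.6Q) − (86 + 2.68Q) = 19.6 → Q' = 2.7529.
Tax revenue = 19.6 × 2.7529 = $53.96 thousand.

$53.96 thousand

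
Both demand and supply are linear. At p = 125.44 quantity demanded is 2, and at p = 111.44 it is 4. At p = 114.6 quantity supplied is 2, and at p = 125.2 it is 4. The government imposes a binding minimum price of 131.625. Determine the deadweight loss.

19.16

Demand slope = (111.44 − 125.44)/(4 − 2) = −7, so p = 139.44 − 7q.
Supply slope = (125.2 − 114.6)/(4 − 2) = 5.3, so p = 104 + 5.3q.
Competitive equilibrium: 139.44 − 7q = 104 + 5.3q → q* = 2.8813, p* = 119.2709.
At the floor p = 131.625, quantity demanded = (139.44 − 131.625)/7 = 1.1164.
Sellers' marginal cost at q' = 1.1164: 104 + 5.3·1.1164 = 109.9169.
Δq = 2.8813 − 1.1164 = 1.7649; wedge = 131.625 − 109.9169 = 21.7081.
Welfare loss = ½ × 1.7649 × 21.7081 = 19.16.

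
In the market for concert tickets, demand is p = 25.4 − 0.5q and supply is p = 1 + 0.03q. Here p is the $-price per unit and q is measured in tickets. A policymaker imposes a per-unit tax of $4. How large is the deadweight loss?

Competitive equilibrium: 25.4 − 0.5q = 1 + 0.03q → q* = 46.0377, p* = 2.3811.
With the tax, the buyer price exceeds the seller price by 4: (25.4 − 0.5q) − (1 + 0.03q) = 4 → q' = 38.4906.
Δq = 46.0377 − 38.4906 = 7.5471; the wedge equals the tax, 4.
DWL = ½ × 7.5471 × 4 = $15.09.

$15.09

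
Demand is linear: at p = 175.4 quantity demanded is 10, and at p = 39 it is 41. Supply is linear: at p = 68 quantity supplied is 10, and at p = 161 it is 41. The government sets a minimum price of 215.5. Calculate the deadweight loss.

Demand slope = (39 − 175.4)/(41 − 10) = −4.4, so p = 219.4 − 4.4q.
Supply slope = (161 − 68)/(41 − 10) = 3, so p = 38 + 3q.
Competitive equilibrium: 219.4 − 4.4q = 38 + 3q → q* = 24.51351, p* = 111.54054.
At the floor p = 215.5, quantity demanded = (219.4 − 215.5)/4.4 = 0.88636.
Sellers' marginal cost at q' = 0.88636: 38 + 3·0.88636 = 40.65908.
Δq = 24.51351 − 0.88636 = 23.62715; wedge = 215.5 − 40.65908 = 174.84092.
Deadweight loss = ½ × 23.62715 × 174.84092 = 2065.50.

2065.50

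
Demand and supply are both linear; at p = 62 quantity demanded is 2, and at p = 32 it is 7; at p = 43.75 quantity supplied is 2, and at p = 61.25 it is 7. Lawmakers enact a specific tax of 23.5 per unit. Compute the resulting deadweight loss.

Demand slope = (32 − 62)/(7 − 2) = −6, so p = 74 − 6q.
Supply slope = (61.25 − 43.75)/(7 − 2) = 3.5, so p = 36.75 + 3.5q.
Competitive equilibrium: 74 − 6q = 36.75 + 3.5q → q* = 3.9211, p* = 50.4737.
With the tax, the buyer price exceeds the seller price by 23.5: (74 − 6q) − (36.75 + 3.5q) = 23.5 → q' = 1.4474.
Δq = 3.9211 − 1.4474 = 2.4737; the wedge equals the tax, 23.5.
Deadweight loss = ½ × 2.4737 × 23.5 = 29.07.

29.07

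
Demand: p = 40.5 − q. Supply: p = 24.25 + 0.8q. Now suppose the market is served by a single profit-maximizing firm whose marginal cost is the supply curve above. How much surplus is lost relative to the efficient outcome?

9.36

Competitive equilibrium: 40.5 − q = 24.25 + 0.8q → q* = 9.0278, p* = 31.4722.
Marginal revenue: MR = 40.5 − 2q. Set MR = MC: 40.5 − 2q = 24.25 + 0.8q → q_m = 5.8036.
Price p_m = 40.5 − 1·5.8036 = 34.6964; MC(q_m) = 24.25 + 0.8·5.8036 = 28.8929.
Competitive q* = 9.0278, so Δq = 3.2242; wedge = 34.6964 − 28.8929 = 5.8035.
Deadweight loss = ½ × 3.2242 × 5.8035 = 9.36.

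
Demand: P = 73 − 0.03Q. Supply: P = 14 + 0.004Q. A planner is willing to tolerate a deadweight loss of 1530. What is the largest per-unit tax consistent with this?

10.2

Competitive equilibrium: 73 − 0.03Q = 14 + 0.004Q → Q* = 1735.2941, P* = 20.9412.
A tax t gives ΔQ = t/0.034 and wedge t, so DWL = t²/0.068.
t²/0.068 = 1530 → t² = 104.04 → t = 10.2.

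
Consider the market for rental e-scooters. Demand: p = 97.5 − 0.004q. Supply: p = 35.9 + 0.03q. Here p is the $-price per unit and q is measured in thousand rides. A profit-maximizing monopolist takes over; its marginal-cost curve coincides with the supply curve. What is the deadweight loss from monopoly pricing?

Competitive equilibrium: 97.5 − 0.004q = 35.9 + 0.03q → q* = 1811.7647, p* = 90.2529.
Marginal revenue: MR = 97.5 − 0.008q. Set MR = MC: 97.5 − 0.008q = 35.9 + 0.03q → q_m = 1621.0526.
Price p_m = 97.5 − 0.004·1621.0526 = 91.0158; MC(q_m) = 35.9 + 0.03·1621.0526 = 84.5316.
Competitive q* = 1811.7647, so Δq = 190.7121; wedge = 91.0158 − 84.5316 = 6.4842.
The triangle = ½ × 190.7121 × 6.4842 = $618.31 thousand.

$618.31 thousand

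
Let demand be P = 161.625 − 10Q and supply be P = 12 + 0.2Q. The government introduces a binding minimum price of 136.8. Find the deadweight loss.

Competitive equilibrium: 161.625 − 10Q = 12 + 0.2Q → Q* = 14.6691, P* = 14.9338.
At the floor P = 136.8, quantity demanded = (161.625 − 136.8)/10 = 2.4825.
Sellers' marginal cost at Q' = 2.4825: 12 + 0.2·2.4825 = 12.4965.
ΔQ = 14.6691 − 2.4825 = 12.1866; wedge = 136.8 − 12.4965 = 124.3035.
Deadweight loss = ½ × 12.1866 × 124.3035 = 757.42.

757.42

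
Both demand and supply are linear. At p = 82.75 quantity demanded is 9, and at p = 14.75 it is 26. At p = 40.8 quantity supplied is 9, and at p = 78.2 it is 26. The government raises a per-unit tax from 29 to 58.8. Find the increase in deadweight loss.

Demand slope = (14.75 − 82.75)/(26 − 9) = −4, so p = 118.75 − 4q.
Supply slope = (78.2 − 40.8)/(26 − 9) = 2.2, so p = 21 + 2.2q.
Competitive equilibrium: 118.75 − 4q = 21 + 2.2q → q* = 15.7661, p* = 55.6855.
For a per-unit tax t: Δq = t/6.2, so DWL = ½·t·(t/6.2) = t²/12.4.
At t = 29: DWL = 67.823. At t = 58.8: DWL = 278.826.
Increase = 278.826 − 67.823 = 211.

211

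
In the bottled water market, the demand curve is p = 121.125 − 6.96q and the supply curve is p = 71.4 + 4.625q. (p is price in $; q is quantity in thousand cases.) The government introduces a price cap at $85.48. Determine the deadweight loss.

$9.02 thousand

Competitive equilibrium: 121.125 − 6.96q = 71.4 + 4.625q → q* = 4.2922, p* = 91.2514.
At the ceiling p = 85.48, quantity supplied = (85.48 − 71.4)/4.625 = 3.0443.
Willingness to pay at q' = 3.0443: 121.125 − 6.96·3.0443 = 99.9367.
Δq = 4.2922 − 3.0443 = 1.2479; wedge = 99.9367 − 85.48 = 14.4567.
Deadweight loss = ½ × 1.2479 × 14.4567 = $9.02 thousand.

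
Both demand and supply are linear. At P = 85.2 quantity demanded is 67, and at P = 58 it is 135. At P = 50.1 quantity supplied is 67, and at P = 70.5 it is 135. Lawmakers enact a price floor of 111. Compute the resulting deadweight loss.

Demand slope = (58 − 85.2)/(135 − 67) = −0.4, so P = 112 − 0.4Q.
Supply slope = (70.5 − 50.1)/(135 − 67) = 0.3, so P = 30 + 0.3Q.
Competitive equilibrium: 112 − 0.4Q = 30 + 0.3Q → Q* = 117.14286, P* = 65.14286.
At the floor P = 111, quantity demanded = (112 − 111)/0.4 = 2.5.
Sellers' marginal cost at Q' = 2.5: 30 + 0.3·2.5 = 30.75.
ΔQ = 117.14286 − 2.5 = 114.64286; wedge = 111 − 30.75 = 80.25.
Deadweight loss = ½ × 114.64286 × 80.25 = 4600.04.

4600.04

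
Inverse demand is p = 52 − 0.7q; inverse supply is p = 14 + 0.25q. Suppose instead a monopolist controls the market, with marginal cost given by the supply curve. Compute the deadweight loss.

136.79

Competitive equilibrium: 52 − 0.7q = 14 + 0.25q → q* = 40, p* = 24.
Marginal revenue: MR = 52 − 1.4q. Set MR = MC: 52 − 1.4q = 14 + 0.25q → q_m = 23.0303.
Price p_m = 52 − 0.7·23.0303 = 35.8788; MC(q_m) = 14 + 0.25·23.0303 = 19.7576.
Competitive q* = 40, so Δq = 16.9697; wedge = 35.8788 − 19.7576 = 16.1212.
Welfare loss = ½ × 16.9697 × 16.1212 = 136.79.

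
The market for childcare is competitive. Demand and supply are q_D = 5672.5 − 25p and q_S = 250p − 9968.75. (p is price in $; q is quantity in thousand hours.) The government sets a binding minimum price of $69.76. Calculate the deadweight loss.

$2282.01 thousand

In inverse form: demand p = 226.9 − 0.04q, supply p = 39.875 + 0.004q.
Competitive equilibrium: 226.9 − 0.04q = 39.875 + 0.004q → q* = 4250.5682, p* = 56.8773.
At the floor p = 69.76, quantity demanded = (226.9 − 69.76)/0.04 = 3928.5.
Sellers' marginal cost at q' = 3928.5: 39.875 + 0.004·3928.5 = 55.589.
Δq = 4250.5682 − 3928.5 = 322.0682; wedge = 69.76 − 55.589 = 14.171.
Welfare loss = ½ × 322.0682 × 14.171 = $2282.01 thousand.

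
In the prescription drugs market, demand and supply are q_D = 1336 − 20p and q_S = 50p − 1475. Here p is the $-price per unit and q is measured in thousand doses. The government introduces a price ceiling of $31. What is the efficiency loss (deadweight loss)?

$7337.16 thousand

In inverse form: demand p = 66.8 − 0.05q, supply p = 29.5 + 0.02q.
Competitive equilibrium: 66.8 − 0.05q = 29.5 + 0.02q → q* = 532.8571, p* = 40.1571.
At the ceiling p = 31, quantity supplied = (31 − 29.5)/0.02 = 75.
Willingness to pay at q' = 75: 66.8 − 0.05·75 = 63.05.
Δq = 532.8571 − 75 = 457.8571; wedge = 63.05 − 31 = 32.05.
DWL = ½ × 457.8571 × 32.05 = $7337.16 thousand.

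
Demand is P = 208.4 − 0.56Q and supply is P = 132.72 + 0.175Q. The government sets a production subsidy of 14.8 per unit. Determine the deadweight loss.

149.01

Competitive equilibrium: 208.4 − 0.56Q = 132.72 + 0.175Q → Q* = 102.966, P* = 150.739.
The subsidy lowers effective supply by 14.8: P = 117.92 + 0.175Q.
New quantity: 208.4 − 0.56Q = 117.92 + 0.175Q → Q' = 123.102.
Overproduction ΔQ = 123.102 − 102.966 = 20.136; wedge = subsidy = 14.8.
The triangle = ½ × 20.136 × 14.8 = 149.01.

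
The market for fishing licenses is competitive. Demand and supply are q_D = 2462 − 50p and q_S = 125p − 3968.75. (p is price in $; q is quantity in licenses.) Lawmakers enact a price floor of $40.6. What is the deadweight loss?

$519.56

In inverse form: demand p = 49.24 − 0.02q, supply p = 31.75 + 0.008q.
Competitive equilibrium: 49.24 − 0.02q = 31.75 + 0.008q → q* = 624.6429, p* = 36.7471.
At the floor p = 40.6, quantity demanded = (49.24 − 40.6)/0.02 = 432.
Sellers' marginal cost at q' = 432: 31.75 + 0.008·432 = 35.206.
Δq = 624.6429 − 432 = 192.6429; wedge = 40.6 − 35.206 = 5.394.
The triangle = ½ × 192.6429 × 5.394 = $519.56.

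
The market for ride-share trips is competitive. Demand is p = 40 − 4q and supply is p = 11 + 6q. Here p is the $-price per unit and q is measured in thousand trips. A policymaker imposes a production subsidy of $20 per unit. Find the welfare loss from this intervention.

$20 thousand

Competitive equilibrium: 40 − 4q = 11 + 6q → q* = 2.9, p* = 28.4.
The subsidy lowers effective supply by 20: p = 6q − 9.
New quantity: 40 − 4q = 6q − 9 → q' = 4.9.
Overproduction Δq = 4.9 − 2.9 = 2; wedge = subsidy = 20.
DWL = ½ × 2 × 20 = $20 thousand.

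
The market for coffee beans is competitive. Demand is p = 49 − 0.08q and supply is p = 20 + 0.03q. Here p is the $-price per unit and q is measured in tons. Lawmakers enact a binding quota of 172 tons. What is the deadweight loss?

$461.85

Competitive equilibrium: 49 − 0.08q = 20 + 0.03q → q* = 263.6364, p* = 27.9091.
At q = 172: demand price = 49 − 0.08·172 = 35.24; supply price = 20 + 0.03·172 = 25.16.
Δq = 263.6364 − 172 = 91.6364; wedge = 35.24 − 25.16 = 10.08.
The triangle = ½ × 91.6364 × 10.08 = $461.85.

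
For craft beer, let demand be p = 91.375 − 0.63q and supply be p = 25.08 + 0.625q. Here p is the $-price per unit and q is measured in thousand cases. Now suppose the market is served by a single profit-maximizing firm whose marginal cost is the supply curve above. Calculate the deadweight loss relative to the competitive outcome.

$195.59 thousand

Competitive equilibrium: 91.375 − 0.63q = 25.08 + 0.625q → q* = 52.8247, p* = 58.0954.
Marginal revenue: MR = 91.375 − 1.26q. Set MR = MC: 91.375 − 1.26q = 25.08 + 0.625q → q_m = 35.1698.
Price p_m = 91.375 − 0.63·35.1698 = 69.218; MC(q_m) = 25.08 + 0.625·35.1698 = 47.0611.
Competitive q* = 52.8247, so Δq = 17.6549; wedge = 69.218 − 47.0611 = 22.1569.
DWL = ½ × 17.6549 × 22.1569 = $195.59 thousand.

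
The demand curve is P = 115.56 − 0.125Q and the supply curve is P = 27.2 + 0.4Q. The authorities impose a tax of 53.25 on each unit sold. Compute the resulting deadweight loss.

Competitive equilibrium: 115.56 − 0.125Q = 27.2 + 0.4Q → Q* = 168.3048, P* = 94.5219.
With the tax, the buyer price exceeds the seller price by 53.25: (115.56 − 0.125Q) − (27.2 + 0.4Q) = 53.25 → Q' = 66.8762.
ΔQ = 168.3048 − 66.8762 = 101.4286; the wedge equals the tax, 53.25.
DWL = ½ × 101.4286 × 53.25 = 2700.54.

2700.54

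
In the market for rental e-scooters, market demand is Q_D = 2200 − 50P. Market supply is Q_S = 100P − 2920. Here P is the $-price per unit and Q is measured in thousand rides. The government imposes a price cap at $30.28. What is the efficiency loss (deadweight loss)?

$2227.23 thousand

In inverse form: demand P = 44 − 0.02Q, supply P = 29.2 + 0.01Q.
Competitive equilibrium: 44 − 0.02Q = 29.2 + 0.01Q → Q* = 493.3333, P* = 34.1333.
At the ceiling P = 30.28, quantity supplied = (30.28 − 29.2)/0.01 = 108.
Willingness to pay at Q' = 108: 44 − 0.02·108 = 41.84.
ΔQ = 493.3333 − 108 = 385.3333; wedge = 41.84 − 30.28 = 11.56.
Deadweight loss = ½ × 385.3333 × 11.56 = $2227.23 thousand.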